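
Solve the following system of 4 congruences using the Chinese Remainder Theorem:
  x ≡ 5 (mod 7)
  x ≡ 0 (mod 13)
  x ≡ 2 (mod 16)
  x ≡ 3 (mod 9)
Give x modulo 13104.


Product of moduli M = 7 · 13 · 16 · 9 = 13104.
Merge one congruence at a time:
  Start: x ≡ 5 (mod 7).
  Combine with x ≡ 0 (mod 13); new modulus lcm = 91.
    Write x = 5 + 7·t and substitute into x ≡ 0 (mod 13): 7·t ≡ 0 − 5 = -5 (mod 13).
    Reduce coefficients mod 13: 7·t ≡ 8 (mod 13).
    The inverse of 7 mod 13 is 2 (since 7·2 = 14 = 1·13 + 1), so t ≡ 2·8 = 16 ≡ 3 (mod 13).
    Then x = 5 + 7·3 = 26, valid modulo lcm(7, 13) = 91: x ≡ 26 (mod 91).
  Combine with x ≡ 2 (mod 16); new modulus lcm = 1456.
    Write x = 26 + 91·t and substitute into x ≡ 2 (mod 16): 91·t ≡ 2 − 26 = -24 (mod 16).
    Reduce coefficients mod 16: 11·t ≡ 8 (mod 16).
    The inverse of 11 mod 16 is 3 (since 11·3 = 33 = 2·16 + 1), so t ≡ 3·8 = 24 ≡ 8 (mod 16).
    Then x = 26 + 91·8 = 754, valid modulo lcm(91, 16) = 1456: x ≡ 754 (mod 1456).
  Combine with x ≡ 3 (mod 9); new modulus lcm = 13104.
    Write x = 754 + 1456·t and substitute into x ≡ 3 (mod 9): 1456·t ≡ 3 − 754 = -751 (mod 9).
    Reduce coefficients mod 9: 7·t ≡ 5 (mod 9).
    The inverse of 7 mod 9 is 4 (since 7·4 = 28 = 3·9 + 1), so t ≡ 4·5 = 20 ≡ 2 (mod 9).
    Then x = 754 + 1456·2 = 3666, valid modulo lcm(1456, 9) = 13104: x ≡ 3666 (mod 13104).
Verify against each original: 3666 mod 7 = 5, 3666 mod 13 = 0, 3666 mod 16 = 2, 3666 mod 9 = 3.

x ≡ 3666 (mod 13104).


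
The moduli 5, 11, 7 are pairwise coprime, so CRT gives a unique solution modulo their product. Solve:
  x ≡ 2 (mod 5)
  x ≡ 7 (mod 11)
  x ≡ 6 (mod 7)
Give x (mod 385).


Moduli 5, 11, 7 are pairwise coprime; by CRT there is a unique solution modulo M = 5 · 11 · 7 = 385.
Solve pairwise, accumulating the modulus:
  Start with x ≡ 2 (mod 5).
  Combine with x ≡ 7 (mod 11): since gcd(5, 11) = 1, we get a unique residue mod 55.
    Write x = 2 + 5·t and substitute into x ≡ 7 (mod 11): 5·t ≡ 7 − 2 = 5 (mod 11).
    The inverse of 5 mod 11 is 9 (since 5·9 = 45 = 4·11 + 1), so t ≡ 9·5 = 45 ≡ 1 (mod 11).
    Then x = 2 + 5·1 = 7, valid modulo lcm(5, 11) = 55: x ≡ 7 (mod 55).
  Combine with x ≡ 6 (mod 7): since gcd(55, 7) = 1, we get a unique residue mod 385.
    Write x = 7 + 55·t and substitute into x ≡ 6 (mod 7): 55·t ≡ 6 − 7 = -1 (mod 7).
    Reduce coefficients mod 7: 6·t ≡ 6 (mod 7).
    The inverse of 6 mod 7 is 6 (since 6·6 = 36 = 5·7 + 1), so t ≡ 6·6 = 36 ≡ 1 (mod 7).
    Then x = 7 + 55·1 = 62, valid modulo lcm(55, 7) = 385: x ≡ 62 (mod 385).
Verify: 62 mod 5 = 2 ✓, 62 mod 11 = 7 ✓, 62 mod 7 = 6 ✓.

x ≡ 62 (mod 385).


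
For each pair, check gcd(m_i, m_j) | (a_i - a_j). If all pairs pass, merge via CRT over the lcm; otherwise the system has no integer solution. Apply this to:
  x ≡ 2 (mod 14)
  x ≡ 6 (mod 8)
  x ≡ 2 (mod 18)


Moduli 14, 8, 18 are not pairwise coprime, so CRT works modulo lcm(m_i) when all pairwise compatibility conditions hold.
Pairwise compatibility: gcd(m_i, m_j) must divide a_i - a_j for every pair.
Merge one congruence at a time:
  Start: x ≡ 2 (mod 14).
  Combine with x ≡ 6 (mod 8): gcd(14, 8) = 2; 6 - 2 = 4, which IS divisible by 2, so compatible.
    Write x = 2 + 14·t and substitute into x ≡ 6 (mod 8): 14·t ≡ 6 − 2 = 4 (mod 8).
    Divide the congruence (and modulus) by g = 2: 7·t ≡ 2 (mod 4).
    Reduce coefficients mod 4: 3·t ≡ 2 (mod 4).
    The inverse of 3 mod 4 is 3 (since 3·3 = 9 = 2·4 + 1), so t ≡ 3·2 = 6 ≡ 2 (mod 4).
    Then x = 2 + 14·2 = 30, valid modulo lcm(14, 8) = 56: x ≡ 30 (mod 56).
  Combine with x ≡ 2 (mod 18): gcd(56, 18) = 2; 2 - 30 = -28, which IS divisible by 2, so compatible.
    Write x = 30 + 56·t and substitute into x ≡ 2 (mod 18): 56·t ≡ 2 − 30 = -28 (mod 18).
    Divide the congruence (and modulus) by g = 2: 28·t ≡ -14 (mod 9).
    Reduce coefficients mod 9: 1·t ≡ 4 (mod 9).
    So t ≡ 4 (mod 9).
    Then x = 30 + 56·4 = 254, valid modulo lcm(56, 18) = 504: x ≡ 254 (mod 504).
Verify: 254 mod 14 = 2, 254 mod 8 = 6, 254 mod 18 = 2.

x ≡ 254 (mod 504).


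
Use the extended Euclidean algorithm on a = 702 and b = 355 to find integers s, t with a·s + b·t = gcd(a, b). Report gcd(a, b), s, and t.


Euclidean algorithm on (702, 355) — divide until remainder is 0:
  702 = 1 · 355 + 347
  355 = 1 · 347 + 8
  347 = 43 · 8 + 3
  8 = 2 · 3 + 2
  3 = 1 · 2 + 1
  2 = 2 · 1 + 0
gcd(702, 355) = 1.
Track Bezout coefficients alongside the remainders: start with r₀ = 702 = a·1 + b·0 (s = 1, t = 0) and r₁ = 355 = a·0 + b·1 (s = 0, t = 1); each new remainder r_{k+1} = r_{k-1} − q_k·r_k inherits s_{k+1} = s_{k-1} − q_k·s_k, t_{k+1} = t_{k-1} − q_k·t_k, so r_k = a·s_k + b·t_k at every step:
  q = 1: r = 347, s = 1 − 1·0 = 1, t = 0 − 1·1 = -1  (check: 702·1 + 355·(-1) = 347)
  q = 1: r = 8, s = 0 − 1·1 = -1, t = 1 − 1·(-1) = 2  (check: 702·(-1) + 355·2 = 8)
  q = 43: r = 3, s = 1 − 43·(-1) = 44, t = -1 − 43·2 = -87  (check: 702·44 + 355·(-87) = 3)
  q = 2: r = 2, s = -1 − 2·44 = -89, t = 2 − 2·(-87) = 176  (check: 702·(-89) + 355·176 = 2)
  q = 1: r = 1, s = 44 − 1·(-89) = 133, t = -87 − 1·176 = -263  (check: 702·133 + 355·(-263) = 1)
The row with r = 1 (the gcd) gives the Bezout coefficients s = 133, t = -263.
Result: 702 · (133) + 355 · (-263) = 1.

gcd(702, 355) = 1; s = 133, t = -263 (check: 702·133 + 355·(-263) = 1).


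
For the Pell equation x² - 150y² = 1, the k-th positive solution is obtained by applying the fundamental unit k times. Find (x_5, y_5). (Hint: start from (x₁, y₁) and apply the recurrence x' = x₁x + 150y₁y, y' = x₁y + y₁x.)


Step 1: Find the fundamental solution (x₁, y₁) of x² - 150y² = 1.
  Expand √150 as a continued fraction. a₀ = ⌊√150⌋ = 12; iterate m_{k+1} = d_k·a_k − m_k, d_{k+1} = (150 − m_{k+1}²)/d_k, a_{k+1} = ⌊(a₀ + m_{k+1})/d_{k+1}⌋ (starting m₀ = 0, d₀ = 1), with convergents p_k = a_k·p_{k-1} + p_{k-2}, q_k = a_k·q_{k-1} + q_{k-2} (p₋₁ = 1, q₋₁ = 0):
  k = 0: a₀ = 12; p₀/q₀ = 12/1; p₀² − 150·q₀² = 144 − 150 = -6.
  k = 1: m = 12, d = 6, a = ⌊(12 + 12)/6⌋ = 4; p/q = (4·12 + 1)/(4·1 + 0) = 49/4; p² − 150·q² = 2401 − 2400 = 1.
  The first convergent with p² − 150·q² = 1 gives the fundamental solution (x₁, y₁) = (49, 4).
Step 2: Apply the recurrence (x_{n+1}, y_{n+1}) = (x₁x_n + 150y₁y_n, x₁y_n + y₁x_n) repeatedly.
  From (x_1, y_1) = (49, 4): x_2 = 49·49 + 150·4·4 = 4801; y_2 = 49·4 + 4·49 = 392.
  From (x_2, y_2) = (4801, 392): x_3 = 49·4801 + 150·4·392 = 470449; y_3 = 49·392 + 4·4801 = 38412.
  From (x_3, y_3) = (470449, 38412): x_4 = 49·470449 + 150·4·38412 = 46099201; y_4 = 49·38412 + 4·470449 = 3763984.
  From (x_4, y_4) = (46099201, 3763984): x_5 = 49·46099201 + 150·4·3763984 = 4517251249; y_5 = 49·3763984 + 4·46099201 = 368832020.
Step 3: Verify x_5² - 150·y_5² = 20405558846592060001 - 20405558846592060000 = 1 (should be 1). ✓

(x_1, y_1) = (49, 4); (x_5, y_5) = (4517251249, 368832020).


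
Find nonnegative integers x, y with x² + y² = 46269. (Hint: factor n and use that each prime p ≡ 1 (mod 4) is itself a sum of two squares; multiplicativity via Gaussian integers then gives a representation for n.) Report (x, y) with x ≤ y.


Step 1: Factor n = 46269 = 3^2 · 53 · 97.
Step 2: Check the mod-4 condition on each prime factor: 3 ≡ 3 (mod 4), exponent 2 (must be even); 53 ≡ 1 (mod 4), exponent 1; 97 ≡ 1 (mod 4), exponent 1.
All primes ≡ 3 (mod 4) appear to even exponent (or don't appear), so by the two-squares theorem n IS expressible as a sum of two squares.
Step 3: Build a representation. Group n = k² · m with k = 3 and m = 53 · 97 = 5141 (a product of primes ≡ 1 (mod 4)); a representation of m scales to one of n via (k·x)² + (k·y)² = k²(x² + y²). Each prime p ≡ 1 (mod 4) is itself a sum of two squares; find a² by testing p − a² for a perfect square:
  53: 53 − 1² = 52, 53 − 2² = 49 = 7² ⇒ 53 = 2² + 7².
  97: 97 − 1² = 96, 97 − 2² = 93, 97 − 3² = 88, 97 − 4² = 81 = 9² ⇒ 97 = 4² + 9².
  Combine using the Brahmagupta–Fibonacci identity (a² + b²)(c² + d²) = (ac − bd)² + (ad + bc)² = (ac + bd)² + (ad − bc)²:
  53 · 97 = 5141: from (2² + 7²)(4² + 9²), take (2·4 − 7·9, 2·9 + 7·4) = (8 − 63, 18 + 28) = (-55, 46); dropping signs (only squares matter) gives (55, 46); check 55² + 46² = 3025 + 2116 = 5141 ✓.
  Scale by k = 3: (3·55, 3·46) = (165, 138).
Step 4: Order so x ≤ y and verify: 138² + 165² = 19044 + 27225 = 46269 = n. ✓

n = 46269 = 138² + 165² (one valid representation with x ≤ y).


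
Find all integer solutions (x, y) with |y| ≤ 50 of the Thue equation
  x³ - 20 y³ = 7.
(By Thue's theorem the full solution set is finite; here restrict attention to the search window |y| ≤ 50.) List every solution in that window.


The equation is x³ - 20y³ = 7. For fixed y, x³ = 20·y³ + 7, so a solution requires the RHS to be a perfect cube.
Strategy: iterate y from -50 to 50, compute RHS = 20·y³ + 7, and check whether it is a (positive or negative) perfect cube.
Check small values of y:
  y = 0: RHS = 7 is not a perfect cube.
  y = 1: RHS = 27 = (3)³ ⇒ x = 3 works.
  y = -1: RHS = -13 is not a perfect cube.
  y = 2: RHS = 167 is not a perfect cube.
  y = -2: RHS = -153 is not a perfect cube.
  y = 3: RHS = 547 is not a perfect cube.
  y = -3: RHS = -533 is not a perfect cube.
Continuing the search up to |y| = 50 finds no further solutions beyond those listed.
Collected solutions: (3, 1).

Solutions (with |y| ≤ 50): (3, 1).


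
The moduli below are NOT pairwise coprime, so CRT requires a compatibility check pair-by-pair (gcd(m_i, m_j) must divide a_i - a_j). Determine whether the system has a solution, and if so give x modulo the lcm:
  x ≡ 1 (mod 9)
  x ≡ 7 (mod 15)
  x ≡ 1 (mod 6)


Moduli 9, 15, 6 are not pairwise coprime, so CRT works modulo lcm(m_i) when all pairwise compatibility conditions hold.
Pairwise compatibility: gcd(m_i, m_j) must divide a_i - a_j for every pair.
Merge one congruence at a time:
  Start: x ≡ 1 (mod 9).
  Combine with x ≡ 7 (mod 15): gcd(9, 15) = 3; 7 - 1 = 6, which IS divisible by 3, so compatible.
    Write x = 1 + 9·t and substitute into x ≡ 7 (mod 15): 9·t ≡ 7 − 1 = 6 (mod 15).
    Divide the congruence (and modulus) by g = 3: 3·t ≡ 2 (mod 5).
    The inverse of 3 mod 5 is 2 (since 3·2 = 6 = 1·5 + 1), so t ≡ 2·2 = 4 ≡ 4 (mod 5).
    Then x = 1 + 9·4 = 37, valid modulo lcm(9, 15) = 45: x ≡ 37 (mod 45).
  Combine with x ≡ 1 (mod 6): gcd(45, 6) = 3; 1 - 37 = -36, which IS divisible by 3, so compatible.
    Write x = 37 + 45·t and substitute into x ≡ 1 (mod 6): 45·t ≡ 1 − 37 = -36 (mod 6).
    Divide the congruence (and modulus) by g = 3: 15·t ≡ -12 (mod 2).
    Reduce coefficients mod 2: 1·t ≡ 0 (mod 2).
    So t ≡ 0 (mod 2).
    Then x = 37 + 45·0 = 37, valid modulo lcm(45, 6) = 90: x ≡ 37 (mod 90).
Verify: 37 mod 9 = 1, 37 mod 15 = 7, 37 mod 6 = 1.

x ≡ 37 (mod 90).


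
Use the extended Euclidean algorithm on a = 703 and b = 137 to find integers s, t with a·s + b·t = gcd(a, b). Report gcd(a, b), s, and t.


Euclidean algorithm on (703, 137) — divide until remainder is 0:
  703 = 5 · 137 + 18
  137 = 7 · 18 + 11
  18 = 1 · 11 + 7
  11 = 1 · 7 + 4
  7 = 1 · 4 + 3
  4 = 1 · 3 + 1
  3 = 3 · 1 + 0
gcd(703, 137) = 1.
Track Bezout coefficients alongside the remainders: start with r₀ = 703 = a·1 + b·0 (s = 1, t = 0) and r₁ = 137 = a·0 + b·1 (s = 0, t = 1); each new remainder r_{k+1} = r_{k-1} − q_k·r_k inherits s_{k+1} = s_{k-1} − q_k·s_k, t_{k+1} = t_{k-1} − q_k·t_k, so r_k = a·s_k + b·t_k at every step:
  q = 5: r = 18, s = 1 − 5·0 = 1, t = 0 − 5·1 = -5  (check: 703·1 + 137·(-5) = 18)
  q = 7: r = 11, s = 0 − 7·1 = -7, t = 1 − 7·(-5) = 36  (check: 703·(-7) + 137·36 = 11)
  q = 1: r = 7, s = 1 − 1·(-7) = 8, t = -5 − 1·36 = -41  (check: 703·8 + 137·(-41) = 7)
  q = 1: r = 4, s = -7 − 1·8 = -15, t = 36 − 1·(-41) = 77  (check: 703·(-15) + 137·77 = 4)
  q = 1: r = 3, s = 8 − 1·(-15) = 23, t = -41 − 1·77 = -118  (check: 703·23 + 137·(-118) = 3)
  q = 1: r = 1, s = -15 − 1·23 = -38, t = 77 − 1·(-118) = 195  (check: 703·(-38) + 137·195 = 1)
The row with r = 1 (the gcd) gives the Bezout coefficients s = -38, t = 195.
Result: 703 · (-38) + 137 · (195) = 1.

gcd(703, 137) = 1; s = -38, t = 195 (check: 703·(-38) + 137·195 = 1).


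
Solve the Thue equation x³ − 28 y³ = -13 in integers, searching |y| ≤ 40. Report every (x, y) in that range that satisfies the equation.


The equation is x³ - 28y³ = -13. For fixed y, x³ = 28·y³ − 13, so a solution requires the RHS to be a perfect cube.
Strategy: iterate y from -40 to 40, compute RHS = 28·y³ − 13, and check whether it is a (positive or negative) perfect cube.
Check small values of y:
  y = 0: RHS = -13 is not a perfect cube.
  y = 1: RHS = 15 is not a perfect cube.
  y = -1: RHS = -41 is not a perfect cube.
  y = 2: RHS = 211 is not a perfect cube.
  y = -2: RHS = -237 is not a perfect cube.
  y = 3: RHS = 743 is not a perfect cube.
  y = -3: RHS = -769 is not a perfect cube.
Continuing the search up to |y| = 40 finds no solutions either.
No (x, y) in the scanned range satisfies the equation.

No integer solutions with |y| ≤ 40.


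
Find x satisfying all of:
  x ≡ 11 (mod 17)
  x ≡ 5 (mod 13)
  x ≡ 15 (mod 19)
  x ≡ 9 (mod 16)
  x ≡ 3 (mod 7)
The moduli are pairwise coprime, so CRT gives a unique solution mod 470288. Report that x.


Product of moduli M = 17 · 13 · 19 · 16 · 7 = 470288.
Merge one congruence at a time:
  Start: x ≡ 11 (mod 17).
  Combine with x ≡ 5 (mod 13); new modulus lcm = 221.
    Write x = 11 + 17·t and substitute into x ≡ 5 (mod 13): 17·t ≡ 5 − 11 = -6 (mod 13).
    Reduce coefficients mod 13: 4·t ≡ 7 (mod 13).
    The inverse of 4 mod 13 is 10 (since 4·10 = 40 = 3·13 + 1), so t ≡ 10·7 = 70 ≡ 5 (mod 13).
    Then x = 11 + 17·5 = 96, valid modulo lcm(17, 13) = 221: x ≡ 96 (mod 221).
  Combine with x ≡ 15 (mod 19); new modulus lcm = 4199.
    Write x = 96 + 221·t and substitute into x ≡ 15 (mod 19): 221·t ≡ 15 − 96 = -81 (mod 19).
    Reduce coefficients mod 19: 12·t ≡ 14 (mod 19).
    The inverse of 12 mod 19 is 8 (since 12·8 = 96 = 5·19 + 1), so t ≡ 8·14 = 112 ≡ 17 (mod 19).
    Then x = 96 + 221·17 = 3853, valid modulo lcm(221, 19) = 4199: x ≡ 3853 (mod 4199).
  Combine with x ≡ 9 (mod 16); new modulus lcm = 67184.
    Write x = 3853 + 4199·t and substitute into x ≡ 9 (mod 16): 4199·t ≡ 9 − 3853 = -3844 (mod 16).
    Reduce coefficients mod 16: 7·t ≡ 12 (mod 16).
    The inverse of 7 mod 16 is 7 (since 7·7 = 49 = 3·16 + 1), so t ≡ 7·12 = 84 ≡ 4 (mod 16).
    Then x = 3853 + 4199·4 = 20649, valid modulo lcm(4199, 16) = 67184: x ≡ 20649 (mod 67184).
  Combine with x ≡ 3 (mod 7); new modulus lcm = 470288.
    Write x = 20649 + 67184·t and substitute into x ≡ 3 (mod 7): 67184·t ≡ 3 − 20649 = -20646 (mod 7).
    Reduce coefficients mod 7: 5·t ≡ 4 (mod 7).
    The inverse of 5 mod 7 is 3 (since 5·3 = 15 = 2·7 + 1), so t ≡ 3·4 = 12 ≡ 5 (mod 7).
    Then x = 20649 + 67184·5 = 356569, valid modulo lcm(67184, 7) = 470288: x ≡ 356569 (mod 470288).
Verify against each original: 356569 mod 17 = 11, 356569 mod 13 = 5, 356569 mod 19 = 15, 356569 mod 16 = 9, 356569 mod 7 = 3.

x ≡ 356569 (mod 470288).


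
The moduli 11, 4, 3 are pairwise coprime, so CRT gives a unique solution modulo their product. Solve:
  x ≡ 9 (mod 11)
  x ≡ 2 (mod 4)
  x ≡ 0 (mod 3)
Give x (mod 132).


Moduli 11, 4, 3 are pairwise coprime; by CRT there is a unique solution modulo M = 11 · 4 · 3 = 132.
Solve pairwise, accumulating the modulus:
  Start with x ≡ 9 (mod 11).
  Combine with x ≡ 2 (mod 4): since gcd(11, 4) = 1, we get a unique residue mod 44.
    Write x = 9 + 11·t and substitute into x ≡ 2 (mod 4): 11·t ≡ 2 − 9 = -7 (mod 4).
    Reduce coefficients mod 4: 3·t ≡ 1 (mod 4).
    The inverse of 3 mod 4 is 3 (since 3·3 = 9 = 2·4 + 1), so t ≡ 3·1 = 3 ≡ 3 (mod 4).
    Then x = 9 + 11·3 = 42, valid modulo lcm(11, 4) = 44: x ≡ 42 (mod 44).
  Combine with x ≡ 0 (mod 3): since gcd(44, 3) = 1, we get a unique residue mod 132.
    Write x = 42 + 44·t and substitute into x ≡ 0 (mod 3): 44·t ≡ 0 − 42 = -42 (mod 3).
    Reduce coefficients mod 3: 2·t ≡ 0 (mod 3).
    The inverse of 2 mod 3 is 2 (since 2·2 = 4 = 1·3 + 1), so t ≡ 2·0 = 0 ≡ 0 (mod 3).
    Then x = 42 + 44·0 = 42, valid modulo lcm(44, 3) = 132: x ≡ 42 (mod 132).
Verify: 42 mod 11 = 9 ✓, 42 mod 4 = 2 ✓, 42 mod 3 = 0 ✓.

x ≡ 42 (mod 132).


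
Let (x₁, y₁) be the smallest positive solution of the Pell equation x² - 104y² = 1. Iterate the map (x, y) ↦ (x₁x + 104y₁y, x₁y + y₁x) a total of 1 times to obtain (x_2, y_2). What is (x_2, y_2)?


Step 1: Find the fundamental solution (x₁, y₁) of x² - 104y² = 1.
  Expand √104 as a continued fraction. a₀ = ⌊√104⌋ = 10; iterate m_{k+1} = d_k·a_k − m_k, d_{k+1} = (104 − m_{k+1}²)/d_k, a_{k+1} = ⌊(a₀ + m_{k+1})/d_{k+1}⌋ (starting m₀ = 0, d₀ = 1), with convergents p_k = a_k·p_{k-1} + p_{k-2}, q_k = a_k·q_{k-1} + q_{k-2} (p₋₁ = 1, q₋₁ = 0):
  k = 0: a₀ = 10; p₀/q₀ = 10/1; p₀² − 104·q₀² = 100 − 104 = -4.
  k = 1: m = 10, d = 4, a = ⌊(10 + 10)/4⌋ = 5; p/q = (5·10 + 1)/(5·1 + 0) = 51/5; p² − 104·q² = 2601 − 2600 = 1.
  The first convergent with p² − 104·q² = 1 gives the fundamental solution (x₁, y₁) = (51, 5).
Step 2: Apply the recurrence (x_{n+1}, y_{n+1}) = (x₁x_n + 104y₁y_n, x₁y_n + y₁x_n) repeatedly.
  From (x_1, y_1) = (51, 5): x_2 = 51·51 + 104·5·5 = 5201; y_2 = 51·5 + 5·51 = 510.
Step 3: Verify x_2² - 104·y_2² = 27050401 - 27050400 = 1 (should be 1). ✓

(x_1, y_1) = (51, 5); (x_2, y_2) = (5201, 510).


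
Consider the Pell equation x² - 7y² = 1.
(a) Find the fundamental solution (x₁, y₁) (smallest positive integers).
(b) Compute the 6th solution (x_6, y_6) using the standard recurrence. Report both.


Step 1: Find the fundamental solution (x₁, y₁) of x² - 7y² = 1.
  Expand √7 as a continued fraction. a₀ = ⌊√7⌋ = 2; iterate m_{k+1} = d_k·a_k − m_k, d_{k+1} = (7 − m_{k+1}²)/d_k, a_{k+1} = ⌊(a₀ + m_{k+1})/d_{k+1}⌋ (starting m₀ = 0, d₀ = 1), with convergents p_k = a_k·p_{k-1} + p_{k-2}, q_k = a_k·q_{k-1} + q_{k-2} (p₋₁ = 1, q₋₁ = 0):
  k = 0: a₀ = 2; p₀/q₀ = 2/1; p₀² − 7·q₀² = 4 − 7 = -3.
  k = 1: m = 2, d = 3, a = ⌊(2 + 2)/3⌋ = 1; p/q = (1·2 + 1)/(1·1 + 0) = 3/1; p² − 7·q² = 9 − 7 = 2.
  k = 2: m = 1, d = 2, a = ⌊(2 + 1)/2⌋ = 1; p/q = (1·3 + 2)/(1·1 + 1) = 5/2; p² − 7·q² = 25 − 28 = -3.
  k = 3: m = 1, d = 3, a = ⌊(2 + 1)/3⌋ = 1; p/q = (1·5 + 3)/(1·2 + 1) = 8/3; p² − 7·q² = 64 − 63 = 1.
  The first convergent with p² − 7·q² = 1 gives the fundamental solution (x₁, y₁) = (8, 3).
Step 2: Apply the recurrence (x_{n+1}, y_{n+1}) = (x₁x_n + 7y₁y_n, x₁y_n + y₁x_n) repeatedly.
  From (x_1, y_1) = (8, 3): x_2 = 8·8 + 7·3·3 = 127; y_2 = 8·3 + 3·8 = 48.
  From (x_2, y_2) = (127, 48): x_3 = 8·127 + 7·3·48 = 2024; y_3 = 8·48 + 3·127 = 765.
  From (x_3, y_3) = (2024, 765): x_4 = 8·2024 + 7·3·765 = 32257; y_4 = 8·765 + 3·2024 = 12192.
  From (x_4, y_4) = (32257, 12192): x_5 = 8·32257 + 7·3·12192 = 514088; y_5 = 8·12192 + 3·32257 = 194307.
  From (x_5, y_5) = (514088, 194307): x_6 = 8·514088 + 7·3·194307 = 8193151; y_6 = 8·194307 + 3·514088 = 3096720.
Step 3: Verify x_6² - 7·y_6² = 67127723308801 - 67127723308800 = 1 (should be 1). ✓

(x_1, y_1) = (8, 3); (x_6, y_6) = (8193151, 3096720).


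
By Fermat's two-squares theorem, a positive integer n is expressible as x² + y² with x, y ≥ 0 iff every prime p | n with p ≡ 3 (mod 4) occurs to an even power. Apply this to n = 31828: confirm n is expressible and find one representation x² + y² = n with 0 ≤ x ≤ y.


Step 1: Factor n = 31828 = 2^2 · 73 · 109.
Step 2: Check the mod-4 condition on each prime factor: 2 = 2 (special); 73 ≡ 1 (mod 4), exponent 1; 109 ≡ 1 (mod 4), exponent 1.
All primes ≡ 3 (mod 4) appear to even exponent (or don't appear), so by the two-squares theorem n IS expressible as a sum of two squares.
Step 3: Build a representation. Group n = k² · m with k = 2 and m = 73 · 109 = 7957 (a product of primes ≡ 1 (mod 4)); a representation of m scales to one of n via (k·x)² + (k·y)² = k²(x² + y²). Each prime p ≡ 1 (mod 4) is itself a sum of two squares; find a² by testing p − a² for a perfect square:
  73: 73 − 1² = 72, 73 − 2² = 69, 73 − 3² = 64 = 8² ⇒ 73 = 3² + 8².
  109: 109 − 1² = 108, 109 − 2² = 105, 109 − 3² = 100 = 10² ⇒ 109 = 3² + 10².
  Combine using the Brahmagupta–Fibonacci identity (a² + b²)(c² + d²) = (ac − bd)² + (ad + bc)² = (ac + bd)² + (ad − bc)²:
  73 · 109 = 7957: from (3² + 8²)(3² + 10²), take (3·3 − 8·10, 3·10 + 8·3) = (9 − 80, 30 + 24) = (-71, 54); dropping signs (only squares matter) gives (71, 54); check 71² + 54² = 5041 + 2916 = 7957 ✓.
  Scale by k = 2: (2·71, 2·54) = (142, 108).
Step 4: Order so x ≤ y and verify: 108² + 142² = 11664 + 20164 = 31828 = n. ✓

n = 31828 = 108² + 142² (one valid representation with x ≤ y).


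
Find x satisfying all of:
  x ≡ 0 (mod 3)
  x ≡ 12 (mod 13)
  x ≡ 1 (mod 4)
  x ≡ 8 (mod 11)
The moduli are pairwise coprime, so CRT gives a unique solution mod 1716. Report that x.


Product of moduli M = 3 · 13 · 4 · 11 = 1716.
Merge one congruence at a time:
  Start: x ≡ 0 (mod 3).
  Combine with x ≡ 12 (mod 13); new modulus lcm = 39.
    Write x = 0 + 3·t and substitute into x ≡ 12 (mod 13): 3·t ≡ 12 − 0 = 12 (mod 13).
    The inverse of 3 mod 13 is 9 (since 3·9 = 27 = 2·13 + 1), so t ≡ 9·12 = 108 ≡ 4 (mod 13).
    Then x = 0 + 3·4 = 12, valid modulo lcm(3, 13) = 39: x ≡ 12 (mod 39).
  Combine with x ≡ 1 (mod 4); new modulus lcm = 156.
    Write x = 12 + 39·t and substitute into x ≡ 1 (mod 4): 39·t ≡ 1 − 12 = -11 (mod 4).
    Reduce coefficients mod 4: 3·t ≡ 1 (mod 4).
    The inverse of 3 mod 4 is 3 (since 3·3 = 9 = 2·4 + 1), so t ≡ 3·1 = 3 ≡ 3 (mod 4).
    Then x = 12 + 39·3 = 129, valid modulo lcm(39, 4) = 156: x ≡ 129 (mod 156).
  Combine with x ≡ 8 (mod 11); new modulus lcm = 1716.
    Write x = 129 + 156·t and substitute into x ≡ 8 (mod 11): 156·t ≡ 8 − 129 = -121 (mod 11).
    Reduce coefficients mod 11: 2·t ≡ 0 (mod 11).
    The inverse of 2 mod 11 is 6 (since 2·6 = 12 = 1·11 + 1), so t ≡ 6·0 = 0 ≡ 0 (mod 11).
    Then x = 129 + 156·0 = 129, valid modulo lcm(156, 11) = 1716: x ≡ 129 (mod 1716).
Verify against each original: 129 mod 3 = 0, 129 mod 13 = 12, 129 mod 4 = 1, 129 mod 11 = 8.

x ≡ 129 (mod 1716).


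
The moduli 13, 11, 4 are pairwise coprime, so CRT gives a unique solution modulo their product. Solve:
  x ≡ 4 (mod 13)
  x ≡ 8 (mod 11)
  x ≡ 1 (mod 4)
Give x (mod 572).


Moduli 13, 11, 4 are pairwise coprime; by CRT there is a unique solution modulo M = 13 · 11 · 4 = 572.
Solve pairwise, accumulating the modulus:
  Start with x ≡ 4 (mod 13).
  Combine with x ≡ 8 (mod 11): since gcd(13, 11) = 1, we get a unique residue mod 143.
    Write x = 4 + 13·t and substitute into x ≡ 8 (mod 11): 13·t ≡ 8 − 4 = 4 (mod 11).
    Reduce coefficients mod 11: 2·t ≡ 4 (mod 11).
    The inverse of 2 mod 11 is 6 (since 2·6 = 12 = 1·11 + 1), so t ≡ 6·4 = 24 ≡ 2 (mod 11).
    Then x = 4 + 13·2 = 30, valid modulo lcm(13, 11) = 143: x ≡ 30 (mod 143).
  Combine with x ≡ 1 (mod 4): since gcd(143, 4) = 1, we get a unique residue mod 572.
    Write x = 30 + 143·t and substitute into x ≡ 1 (mod 4): 143·t ≡ 1 − 30 = -29 (mod 4).
    Reduce coefficients mod 4: 3·t ≡ 3 (mod 4).
    The inverse of 3 mod 4 is 3 (since 3·3 = 9 = 2·4 + 1), so t ≡ 3·3 = 9 ≡ 1 (mod 4).
    Then x = 30 + 143·1 = 173, valid modulo lcm(143, 4) = 572: x ≡ 173 (mod 572).
Verify: 173 mod 13 = 4 ✓, 173 mod 11 = 8 ✓, 173 mod 4 = 1 ✓.

x ≡ 173 (mod 572).


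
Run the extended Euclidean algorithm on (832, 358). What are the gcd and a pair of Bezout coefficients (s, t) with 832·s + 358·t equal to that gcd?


Euclidean algorithm on (832, 358) — divide until remainder is 0:
  832 = 2 · 358 + 116
  358 = 3 · 116 + 10
  116 = 11 · 10 + 6
  10 = 1 · 6 + 4
  6 = 1 · 4 + 2
  4 = 2 · 2 + 0
gcd(832, 358) = 2.
Track Bezout coefficients alongside the remainders: start with r₀ = 832 = a·1 + b·0 (s = 1, t = 0) and r₁ = 358 = a·0 + b·1 (s = 0, t = 1); each new remainder r_{k+1} = r_{k-1} − q_k·r_k inherits s_{k+1} = s_{k-1} − q_k·s_k, t_{k+1} = t_{k-1} − q_k·t_k, so r_k = a·s_k + b·t_k at every step:
  q = 2: r = 116, s = 1 − 2·0 = 1, t = 0 − 2·1 = -2  (check: 832·1 + 358·(-2) = 116)
  q = 3: r = 10, s = 0 − 3·1 = -3, t = 1 − 3·(-2) = 7  (check: 832·(-3) + 358·7 = 10)
  q = 11: r = 6, s = 1 − 11·(-3) = 34, t = -2 − 11·7 = -79  (check: 832·34 + 358·(-79) = 6)
  q = 1: r = 4, s = -3 − 1·34 = -37, t = 7 − 1·(-79) = 86  (check: 832·(-37) + 358·86 = 4)
  q = 1: r = 2, s = 34 − 1·(-37) = 71, t = -79 − 1·86 = -165  (check: 832·71 + 358·(-165) = 2)
The row with r = 2 (the gcd) gives the Bezout coefficients s = 71, t = -165.
Result: 832 · (71) + 358 · (-165) = 2.

gcd(832, 358) = 2; s = 71, t = -165 (check: 832·71 + 358·(-165) = 2).


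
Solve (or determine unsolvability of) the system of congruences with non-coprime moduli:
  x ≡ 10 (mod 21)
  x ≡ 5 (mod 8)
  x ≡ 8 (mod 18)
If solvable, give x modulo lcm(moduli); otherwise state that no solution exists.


Moduli 21, 8, 18 are not pairwise coprime, so CRT works modulo lcm(m_i) when all pairwise compatibility conditions hold.
Pairwise compatibility: gcd(m_i, m_j) must divide a_i - a_j for every pair.
Merge one congruence at a time:
  Start: x ≡ 10 (mod 21).
  Combine with x ≡ 5 (mod 8): gcd(21, 8) = 1; 5 - 10 = -5, which IS divisible by 1, so compatible.
    Write x = 10 + 21·t and substitute into x ≡ 5 (mod 8): 21·t ≡ 5 − 10 = -5 (mod 8).
    Reduce coefficients mod 8: 5·t ≡ 3 (mod 8).
    The inverse of 5 mod 8 is 5 (since 5·5 = 25 = 3·8 + 1), so t ≡ 5·3 = 15 ≡ 7 (mod 8).
    Then x = 10 + 21·7 = 157, valid modulo lcm(21, 8) = 168: x ≡ 157 (mod 168).
  Combine with x ≡ 8 (mod 18): gcd(168, 18) = 6, and 8 - 157 = -149 is NOT divisible by 6.
    ⇒ system is inconsistent (no integer solution).

No solution (the system is inconsistent).


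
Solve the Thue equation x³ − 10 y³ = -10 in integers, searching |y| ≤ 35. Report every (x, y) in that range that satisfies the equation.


The equation is x³ - 10y³ = -10. For fixed y, x³ = 10·y³ − 10, so a solution requires the RHS to be a perfect cube.
Strategy: iterate y from -35 to 35, compute RHS = 10·y³ − 10, and check whether it is a (positive or negative) perfect cube.
Check small values of y:
  y = 0: RHS = -10 is not a perfect cube.
  y = 1: RHS = 0 = (0)³ ⇒ x = 0 works.
  y = -1: RHS = -20 is not a perfect cube.
  y = 2: RHS = 70 is not a perfect cube.
  y = -2: RHS = -90 is not a perfect cube.
  y = 3: RHS = 260 is not a perfect cube.
  y = -3: RHS = -280 is not a perfect cube.
Continuing the search up to |y| = 35 finds no further solutions beyond those listed.
Collected solutions: (0, 1).

Solutions (with |y| ≤ 35): (0, 1).


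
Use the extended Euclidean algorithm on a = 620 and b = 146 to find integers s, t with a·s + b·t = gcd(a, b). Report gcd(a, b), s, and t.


Euclidean algorithm on (620, 146) — divide until remainder is 0:
  620 = 4 · 146 + 36
  146 = 4 · 36 + 2
  36 = 18 · 2 + 0
gcd(620, 146) = 2.
Track Bezout coefficients alongside the remainders: start with r₀ = 620 = a·1 + b·0 (s = 1, t = 0) and r₁ = 146 = a·0 + b·1 (s = 0, t = 1); each new remainder r_{k+1} = r_{k-1} − q_k·r_k inherits s_{k+1} = s_{k-1} − q_k·s_k, t_{k+1} = t_{k-1} − q_k·t_k, so r_k = a·s_k + b·t_k at every step:
  q = 4: r = 36, s = 1 − 4·0 = 1, t = 0 − 4·1 = -4  (check: 620·1 + 146·(-4) = 36)
  q = 4: r = 2, s = 0 − 4·1 = -4, t = 1 − 4·(-4) = 17  (check: 620·(-4) + 146·17 = 2)
The row with r = 2 (the gcd) gives the Bezout coefficients s = -4, t = 17.
Result: 620 · (-4) + 146 · (17) = 2.

gcd(620, 146) = 2; s = -4, t = 17 (check: 620·(-4) + 146·17 = 2).


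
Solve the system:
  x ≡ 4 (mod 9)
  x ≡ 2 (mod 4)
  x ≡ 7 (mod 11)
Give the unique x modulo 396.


Moduli 9, 4, 11 are pairwise coprime; by CRT there is a unique solution modulo M = 9 · 4 · 11 = 396.
Solve pairwise, accumulating the modulus:
  Start with x ≡ 4 (mod 9).
  Combine with x ≡ 2 (mod 4): since gcd(9, 4) = 1, we get a unique residue mod 36.
    Write x = 4 + 9·t and substitute into x ≡ 2 (mod 4): 9·t ≡ 2 − 4 = -2 (mod 4).
    Reduce coefficients mod 4: 1·t ≡ 2 (mod 4).
    So t ≡ 2 (mod 4).
    Then x = 4 + 9·2 = 22, valid modulo lcm(9, 4) = 36: x ≡ 22 (mod 36).
  Combine with x ≡ 7 (mod 11): since gcd(36, 11) = 1, we get a unique residue mod 396.
    Write x = 22 + 36·t and substitute into x ≡ 7 (mod 11): 36·t ≡ 7 − 22 = -15 (mod 11).
    Reduce coefficients mod 11: 3·t ≡ 7 (mod 11).
    The inverse of 3 mod 11 is 4 (since 3·4 = 12 = 1·11 + 1), so t ≡ 4·7 = 28 ≡ 6 (mod 11).
    Then x = 22 + 36·6 = 238, valid modulo lcm(36, 11) = 396: x ≡ 238 (mod 396).
Verify: 238 mod 9 = 4 ✓, 238 mod 4 = 2 ✓, 238 mod 11 = 7 ✓.

x ≡ 238 (mod 396).


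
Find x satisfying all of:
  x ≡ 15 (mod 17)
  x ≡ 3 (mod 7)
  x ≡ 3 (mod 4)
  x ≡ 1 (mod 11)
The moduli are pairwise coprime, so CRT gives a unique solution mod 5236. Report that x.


Product of moduli M = 17 · 7 · 4 · 11 = 5236.
Merge one congruence at a time:
  Start: x ≡ 15 (mod 17).
  Combine with x ≡ 3 (mod 7); new modulus lcm = 119.
    Write x = 15 + 17·t and substitute into x ≡ 3 (mod 7): 17·t ≡ 3 − 15 = -12 (mod 7).
    Reduce coefficients mod 7: 3·t ≡ 2 (mod 7).
    The inverse of 3 mod 7 is 5 (since 3·5 = 15 = 2·7 + 1), so t ≡ 5·2 = 10 ≡ 3 (mod 7).
    Then x = 15 + 17·3 = 66, valid modulo lcm(17, 7) = 119: x ≡ 66 (mod 119).
  Combine with x ≡ 3 (mod 4); new modulus lcm = 476.
    Write x = 66 + 119·t and substitute into x ≡ 3 (mod 4): 119·t ≡ 3 − 66 = -63 (mod 4).
    Reduce coefficients mod 4: 3·t ≡ 1 (mod 4).
    The inverse of 3 mod 4 is 3 (since 3·3 = 9 = 2·4 + 1), so t ≡ 3·1 = 3 ≡ 3 (mod 4).
    Then x = 66 + 119·3 = 423, valid modulo lcm(119, 4) = 476: x ≡ 423 (mod 476).
  Combine with x ≡ 1 (mod 11); new modulus lcm = 5236.
    Write x = 423 + 476·t and substitute into x ≡ 1 (mod 11): 476·t ≡ 1 − 423 = -422 (mod 11).
    Reduce coefficients mod 11: 3·t ≡ 7 (mod 11).
    The inverse of 3 mod 11 is 4 (since 3·4 = 12 = 1·11 + 1), so t ≡ 4·7 = 28 ≡ 6 (mod 11).
    Then x = 423 + 476·6 = 3279, valid modulo lcm(476, 11) = 5236: x ≡ 3279 (mod 5236).
Verify against each original: 3279 mod 17 = 15, 3279 mod 7 = 3, 3279 mod 4 = 3, 3279 mod 11 = 1.

x ≡ 3279 (mod 5236).


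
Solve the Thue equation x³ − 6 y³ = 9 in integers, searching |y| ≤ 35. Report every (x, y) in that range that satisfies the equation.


The equation is x³ - 6y³ = 9. For fixed y, x³ = 6·y³ + 9, so a solution requires the RHS to be a perfect cube.
Strategy: iterate y from -35 to 35, compute RHS = 6·y³ + 9, and check whether it is a (positive or negative) perfect cube.
Check small values of y:
  y = 0: RHS = 9 is not a perfect cube.
  y = 1: RHS = 15 is not a perfect cube.
  y = -1: RHS = 3 is not a perfect cube.
  y = 2: RHS = 57 is not a perfect cube.
  y = -2: RHS = -39 is not a perfect cube.
  y = 3: RHS = 171 is not a perfect cube.
  y = -3: RHS = -153 is not a perfect cube.
Continuing the search up to |y| = 35 finds no solutions either.
No (x, y) in the scanned range satisfies the equation.

No integer solutions with |y| ≤ 35.


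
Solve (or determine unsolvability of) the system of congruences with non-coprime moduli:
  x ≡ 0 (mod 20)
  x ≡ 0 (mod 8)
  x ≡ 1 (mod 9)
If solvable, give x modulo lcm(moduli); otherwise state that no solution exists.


Moduli 20, 8, 9 are not pairwise coprime, so CRT works modulo lcm(m_i) when all pairwise compatibility conditions hold.
Pairwise compatibility: gcd(m_i, m_j) must divide a_i - a_j for every pair.
Merge one congruence at a time:
  Start: x ≡ 0 (mod 20).
  Combine with x ≡ 0 (mod 8): gcd(20, 8) = 4; 0 - 0 = 0, which IS divisible by 4, so compatible.
    Write x = 0 + 20·t and substitute into x ≡ 0 (mod 8): 20·t ≡ 0 − 0 = 0 (mod 8).
    Divide the congruence (and modulus) by g = 4: 5·t ≡ 0 (mod 2).
    Reduce coefficients mod 2: 1·t ≡ 0 (mod 2).
    So t ≡ 0 (mod 2).
    Then x = 0 + 20·0 = 0, valid modulo lcm(20, 8) = 40: x ≡ 0 (mod 40).
  Combine with x ≡ 1 (mod 9): gcd(40, 9) = 1; 1 - 0 = 1, which IS divisible by 1, so compatible.
    Write x = 0 + 40·t and substitute into x ≡ 1 (mod 9): 40·t ≡ 1 − 0 = 1 (mod 9).
    Reduce coefficients mod 9: 4·t ≡ 1 (mod 9).
    The inverse of 4 mod 9 is 7 (since 4·7 = 28 = 3·9 + 1), so t ≡ 7·1 = 7 ≡ 7 (mod 9).
    Then x = 0 + 40·7 = 280, valid modulo lcm(40, 9) = 360: x ≡ 280 (mod 360).
Verify: 280 mod 20 = 0, 280 mod 8 = 0, 280 mod 9 = 1.

x ≡ 280 (mod 360).


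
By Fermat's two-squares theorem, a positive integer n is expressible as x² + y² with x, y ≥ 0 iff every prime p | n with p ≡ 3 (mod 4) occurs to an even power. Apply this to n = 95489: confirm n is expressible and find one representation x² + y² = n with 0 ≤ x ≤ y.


Step 1: Factor n = 95489 = 17 · 41 · 137.
Step 2: Check the mod-4 condition on each prime factor: 17 ≡ 1 (mod 4), exponent 1; 41 ≡ 1 (mod 4), exponent 1; 137 ≡ 1 (mod 4), exponent 1.
All primes ≡ 3 (mod 4) appear to even exponent (or don't appear), so by the two-squares theorem n IS expressible as a sum of two squares.
Step 3: Build a representation. Here n = 17 · 41 · 137 is a product of primes ≡ 1 (mod 4). Each prime p ≡ 1 (mod 4) is itself a sum of two squares; find a² by testing p − a² for a perfect square:
  17: 17 − 1² = 16 = 4² ⇒ 17 = 1² + 4².
  41: 41 − 1² = 40, 41 − 2² = 37, 41 − 3² = 32, 41 − 4² = 25 = 5² ⇒ 41 = 4² + 5².
  137: 137 − 1² = 136, 137 − 2² = 133, 137 − 3² = 128, 137 − 4² = 121 = 11² ⇒ 137 = 4² + 11².
  Combine using the Brahmagupta–Fibonacci identity (a² + b²)(c² + d²) = (ac − bd)² + (ad + bc)² = (ac + bd)² + (ad − bc)²:
  17 · 41 = 697: from (1² + 4²)(4² + 5²), take (1·4 − 4·5, 1·5 + 4·4) = (4 − 20, 5 + 16) = (-16, 21); dropping signs (only squares matter) gives (16, 21); check 16² + 21² = 256 + 441 = 697 ✓.
  697 · 137 = 95489: from (16² + 21²)(4² + 11²), take (16·4 − 21·11, 16·11 + 21·4) = (64 − 231, 176 + 84) = (-167, 260); dropping signs (only squares matter) gives (167, 260); check 167² + 260² = 27889 + 67600 = 95489 ✓.
Step 4: Order so x ≤ y and verify: 167² + 260² = 27889 + 67600 = 95489 = n. ✓

n = 95489 = 167² + 260² (one valid representation with x ≤ y).


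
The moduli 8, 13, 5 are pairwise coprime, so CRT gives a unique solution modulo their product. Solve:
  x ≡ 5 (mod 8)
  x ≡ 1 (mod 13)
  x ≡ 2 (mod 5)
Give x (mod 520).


Moduli 8, 13, 5 are pairwise coprime; by CRT there is a unique solution modulo M = 8 · 13 · 5 = 520.
Solve pairwise, accumulating the modulus:
  Start with x ≡ 5 (mod 8).
  Combine with x ≡ 1 (mod 13): since gcd(8, 13) = 1, we get a unique residue mod 104.
    Write x = 5 + 8·t and substitute into x ≡ 1 (mod 13): 8·t ≡ 1 − 5 = -4 (mod 13).
    Reduce coefficients mod 13: 8·t ≡ 9 (mod 13).
    The inverse of 8 mod 13 is 5 (since 8·5 = 40 = 3·13 + 1), so t ≡ 5·9 = 45 ≡ 6 (mod 13).
    Then x = 5 + 8·6 = 53, valid modulo lcm(8, 13) = 104: x ≡ 53 (mod 104).
  Combine with x ≡ 2 (mod 5): since gcd(104, 5) = 1, we get a unique residue mod 520.
    Write x = 53 + 104·t and substitute into x ≡ 2 (mod 5): 104·t ≡ 2 − 53 = -51 (mod 5).
    Reduce coefficients mod 5: 4·t ≡ 4 (mod 5).
    The inverse of 4 mod 5 is 4 (since 4·4 = 16 = 3·5 + 1), so t ≡ 4·4 = 16 ≡ 1 (mod 5).
    Then x = 53 + 104·1 = 157, valid modulo lcm(104, 5) = 520: x ≡ 157 (mod 520).
Verify: 157 mod 8 = 5 ✓, 157 mod 13 = 1 ✓, 157 mod 5 = 2 ✓.

x ≡ 157 (mod 520).


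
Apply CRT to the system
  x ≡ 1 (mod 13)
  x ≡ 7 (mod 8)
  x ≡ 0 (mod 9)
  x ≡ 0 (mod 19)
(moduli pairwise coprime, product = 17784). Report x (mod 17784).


Product of moduli M = 13 · 8 · 9 · 19 = 17784.
Merge one congruence at a time:
  Start: x ≡ 1 (mod 13).
  Combine with x ≡ 7 (mod 8); new modulus lcm = 104.
    Write x = 1 + 13·t and substitute into x ≡ 7 (mod 8): 13·t ≡ 7 − 1 = 6 (mod 8).
    Reduce coefficients mod 8: 5·t ≡ 6 (mod 8).
    The inverse of 5 mod 8 is 5 (since 5·5 = 25 = 3·8 + 1), so t ≡ 5·6 = 30 ≡ 6 (mod 8).
    Then x = 1 + 13·6 = 79, valid modulo lcm(13, 8) = 104: x ≡ 79 (mod 104).
  Combine with x ≡ 0 (mod 9); new modulus lcm = 936.
    Write x = 79 + 104·t and substitute into x ≡ 0 (mod 9): 104·t ≡ 0 − 79 = -79 (mod 9).
    Reduce coefficients mod 9: 5·t ≡ 2 (mod 9).
    The inverse of 5 mod 9 is 2 (since 5·2 = 10 = 1·9 + 1), so t ≡ 2·2 = 4 ≡ 4 (mod 9).
    Then x = 79 + 104·4 = 495, valid modulo lcm(104, 9) = 936: x ≡ 495 (mod 936).
  Combine with x ≡ 0 (mod 19); new modulus lcm = 17784.
    Write x = 495 + 936·t and substitute into x ≡ 0 (mod 19): 936·t ≡ 0 − 495 = -495 (mod 19).
    Reduce coefficients mod 19: 5·t ≡ 18 (mod 19).
    The inverse of 5 mod 19 is 4 (since 5·4 = 20 = 1·19 + 1), so t ≡ 4·18 = 72 ≡ 15 (mod 19).
    Then x = 495 + 936·15 = 14535, valid modulo lcm(936, 19) = 17784: x ≡ 14535 (mod 17784).
Verify against each original: 14535 mod 13 = 1, 14535 mod 8 = 7, 14535 mod 9 = 0, 14535 mod 19 = 0.

x ≡ 14535 (mod 17784).


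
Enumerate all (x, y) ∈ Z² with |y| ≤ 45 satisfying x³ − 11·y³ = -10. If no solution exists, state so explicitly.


The equation is x³ - 11y³ = -10. For fixed y, x³ = 11·y³ − 10, so a solution requires the RHS to be a perfect cube.
Strategy: iterate y from -45 to 45, compute RHS = 11·y³ − 10, and check whether it is a (positive or negative) perfect cube.
Check small values of y:
  y = 0: RHS = -10 is not a perfect cube.
  y = 1: RHS = 1 = (1)³ ⇒ x = 1 works.
  y = -1: RHS = -21 is not a perfect cube.
  y = 2: RHS = 78 is not a perfect cube.
  y = -2: RHS = -98 is not a perfect cube.
  y = 3: RHS = 287 is not a perfect cube.
  y = -3: RHS = -307 is not a perfect cube.
Continuing the search up to |y| = 45 finds no further solutions beyond those listed.
Collected solutions: (1, 1).

Solutions (with |y| ≤ 45): (1, 1).


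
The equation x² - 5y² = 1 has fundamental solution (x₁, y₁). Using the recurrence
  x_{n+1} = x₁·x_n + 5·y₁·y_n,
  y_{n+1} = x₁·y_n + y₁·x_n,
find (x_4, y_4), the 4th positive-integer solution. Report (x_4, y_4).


Step 1: Find the fundamental solution (x₁, y₁) of x² - 5y² = 1.
  Expand √5 as a continued fraction. a₀ = ⌊√5⌋ = 2; iterate m_{k+1} = d_k·a_k − m_k, d_{k+1} = (5 − m_{k+1}²)/d_k, a_{k+1} = ⌊(a₀ + m_{k+1})/d_{k+1}⌋ (starting m₀ = 0, d₀ = 1), with convergents p_k = a_k·p_{k-1} + p_{k-2}, q_k = a_k·q_{k-1} + q_{k-2} (p₋₁ = 1, q₋₁ = 0):
  k = 0: a₀ = 2; p₀/q₀ = 2/1; p₀² − 5·q₀² = 4 − 5 = -1.
  k = 1: m = 2, d = 1, a = ⌊(2 + 2)/1⌋ = 4; p/q = (4·2 + 1)/(4·1 + 0) = 9/4; p² − 5·q² = 81 − 80 = 1.
  The first convergent with p² − 5·q² = 1 gives the fundamental solution (x₁, y₁) = (9, 4).
Step 2: Apply the recurrence (x_{n+1}, y_{n+1}) = (x₁x_n + 5y₁y_n, x₁y_n + y₁x_n) repeatedly.
  From (x_1, y_1) = (9, 4): x_2 = 9·9 + 5·4·4 = 161; y_2 = 9·4 + 4·9 = 72.
  From (x_2, y_2) = (161, 72): x_3 = 9·161 + 5·4·72 = 2889; y_3 = 9·72 + 4·161 = 1292.
  From (x_3, y_3) = (2889, 1292): x_4 = 9·2889 + 5·4·1292 = 51841; y_4 = 9·1292 + 4·2889 = 23184.
Step 3: Verify x_4² - 5·y_4² = 2687489281 - 2687489280 = 1 (should be 1). ✓

(x_1, y_1) = (9, 4); (x_4, y_4) = (51841, 23184).
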